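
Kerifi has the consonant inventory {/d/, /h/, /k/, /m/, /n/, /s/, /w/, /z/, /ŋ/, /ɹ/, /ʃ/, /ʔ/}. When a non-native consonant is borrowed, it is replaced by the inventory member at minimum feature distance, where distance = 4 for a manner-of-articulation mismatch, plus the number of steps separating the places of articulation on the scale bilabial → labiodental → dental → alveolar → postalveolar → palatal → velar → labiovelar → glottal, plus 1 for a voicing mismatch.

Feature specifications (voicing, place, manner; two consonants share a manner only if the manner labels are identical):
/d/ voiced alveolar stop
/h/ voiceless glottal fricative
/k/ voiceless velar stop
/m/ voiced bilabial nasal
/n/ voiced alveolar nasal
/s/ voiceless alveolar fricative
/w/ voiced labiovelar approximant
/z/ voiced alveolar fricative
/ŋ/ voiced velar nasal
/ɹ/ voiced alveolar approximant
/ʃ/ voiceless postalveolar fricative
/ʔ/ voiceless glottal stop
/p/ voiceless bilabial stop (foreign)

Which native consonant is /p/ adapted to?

/d/ is closest: same manner (stop), place distance 3 (bilabial→alveolar), voicing differs (+1); total 4. Next closest is /m/ at distance 5.

d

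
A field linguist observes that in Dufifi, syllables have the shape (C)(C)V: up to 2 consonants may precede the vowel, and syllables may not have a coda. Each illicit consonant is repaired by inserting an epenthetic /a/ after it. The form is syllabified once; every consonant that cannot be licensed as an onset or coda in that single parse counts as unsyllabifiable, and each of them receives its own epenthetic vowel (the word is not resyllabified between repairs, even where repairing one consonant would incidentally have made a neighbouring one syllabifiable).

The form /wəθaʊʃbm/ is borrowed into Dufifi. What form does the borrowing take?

wəθaʊʃabama

Under (C)(C)V, the unsyllabifiable consonants are /ʃ/, /b/, /m/ (no codas are permitted; onsets may contain at most 2 consonants).
Inserting the epenthetic vowel yields /ʃ/ → /ʃa/, /b/ → /ba/, /m/ → /ma/.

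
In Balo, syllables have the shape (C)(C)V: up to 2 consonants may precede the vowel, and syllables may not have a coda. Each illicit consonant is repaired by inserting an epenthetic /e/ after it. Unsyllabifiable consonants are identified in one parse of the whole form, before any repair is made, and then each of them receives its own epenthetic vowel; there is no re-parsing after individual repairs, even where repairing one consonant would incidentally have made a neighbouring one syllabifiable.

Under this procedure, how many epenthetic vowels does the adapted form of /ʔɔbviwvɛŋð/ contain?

The unsyllabifiable consonants are /ŋ/, /ð/; each receives one epenthetic vowel.

2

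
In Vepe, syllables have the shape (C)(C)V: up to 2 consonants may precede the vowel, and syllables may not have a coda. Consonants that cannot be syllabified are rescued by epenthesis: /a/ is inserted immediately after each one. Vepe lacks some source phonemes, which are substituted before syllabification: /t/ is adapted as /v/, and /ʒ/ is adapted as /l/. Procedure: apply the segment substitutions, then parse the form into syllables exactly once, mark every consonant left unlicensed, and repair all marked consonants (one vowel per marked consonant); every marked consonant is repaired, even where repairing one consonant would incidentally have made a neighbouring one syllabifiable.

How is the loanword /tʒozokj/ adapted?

vlozokaja

Substitution: /t/ → /v/, /ʒ/ → /l/, giving /vlozokj/.
Syllabifying with onset maximization leaves /k/, /j/ stranded (no codas are permitted; onsets may contain at most 2 consonants).
Each unlicensed consonant becomes the onset of a new syllable: /k/ → /ka/, /j/ → /ja/.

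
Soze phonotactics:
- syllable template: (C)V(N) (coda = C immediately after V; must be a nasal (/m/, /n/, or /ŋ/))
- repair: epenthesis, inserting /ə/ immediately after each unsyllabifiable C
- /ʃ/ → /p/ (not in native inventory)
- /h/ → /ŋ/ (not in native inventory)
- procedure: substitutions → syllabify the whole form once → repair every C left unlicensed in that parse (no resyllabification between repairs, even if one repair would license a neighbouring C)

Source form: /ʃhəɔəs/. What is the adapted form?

Substitution: /ʃ/ → /p/, /h/ → /ŋ/, giving /pŋəɔəs/.
Syllabifying with onset maximization leaves /p/, /s/ stranded (only a nasal (/m/, /n/, or /ŋ/) is licensed in coda position; onsets are limited to one consonant).
Each unlicensed consonant becomes the onset of a new syllable: /p/ → /pə/, /s/ → /sə/.

pəŋəɔəsə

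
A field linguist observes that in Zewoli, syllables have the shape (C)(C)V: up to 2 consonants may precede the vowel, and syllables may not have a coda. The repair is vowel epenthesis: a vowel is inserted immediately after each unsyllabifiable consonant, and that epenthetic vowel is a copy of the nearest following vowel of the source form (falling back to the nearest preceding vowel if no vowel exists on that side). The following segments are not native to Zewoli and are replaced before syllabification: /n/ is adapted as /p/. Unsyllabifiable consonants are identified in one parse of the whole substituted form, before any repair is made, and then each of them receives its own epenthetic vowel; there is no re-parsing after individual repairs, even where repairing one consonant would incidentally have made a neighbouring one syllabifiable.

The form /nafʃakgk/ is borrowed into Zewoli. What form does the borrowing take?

pafʃakagaka

Substitution: /n/ → /p/, giving /pafʃakgk/.
Under (C)(C)V, the unsyllabifiable consonants are /k/, /g/, /k/ (no codas are permitted; onsets may contain at most 2 consonants).
Each unlicensed consonant becomes the onset of a new syllable: /k/ → /ka/, /g/ → /ga/, /k/ → /ka/.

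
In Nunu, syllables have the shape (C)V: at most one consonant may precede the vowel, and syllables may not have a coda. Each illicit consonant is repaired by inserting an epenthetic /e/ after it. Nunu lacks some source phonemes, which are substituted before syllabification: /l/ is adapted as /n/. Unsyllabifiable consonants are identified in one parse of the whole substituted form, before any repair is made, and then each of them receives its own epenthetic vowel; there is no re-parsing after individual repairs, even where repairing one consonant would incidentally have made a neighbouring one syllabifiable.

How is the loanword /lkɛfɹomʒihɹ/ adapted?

Substitution: /l/ → /n/, giving /nkɛfɹomʒihɹ/.
Syllabifying with onset maximization leaves /n/, /f/, /m/, /h/, /ɹ/ stranded (no codas are permitted; onsets are limited to one consonant).
Each unlicensed consonant becomes the onset of a new syllable: /n/ → /ne/, /f/ → /fe/, /m/ → /me/, /h/ → /he/, /ɹ/ → /ɹe/.

nekɛfeɹomeʒiheɹe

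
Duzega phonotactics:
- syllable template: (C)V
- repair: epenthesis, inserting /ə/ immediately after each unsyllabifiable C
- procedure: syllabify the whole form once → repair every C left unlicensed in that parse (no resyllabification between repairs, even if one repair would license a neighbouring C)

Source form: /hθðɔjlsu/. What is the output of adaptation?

The consonants /h/, /θ/, /j/, /l/ cannot be parsed into a legal (C)V syllable (no codas are permitted; onsets are limited to one consonant).
Epenthesis after each stranded consonant: /h/ → /hə/, /θ/ → /θə/, /j/ → /jə/, /l/ → /lə/.

həθəðɔjələsu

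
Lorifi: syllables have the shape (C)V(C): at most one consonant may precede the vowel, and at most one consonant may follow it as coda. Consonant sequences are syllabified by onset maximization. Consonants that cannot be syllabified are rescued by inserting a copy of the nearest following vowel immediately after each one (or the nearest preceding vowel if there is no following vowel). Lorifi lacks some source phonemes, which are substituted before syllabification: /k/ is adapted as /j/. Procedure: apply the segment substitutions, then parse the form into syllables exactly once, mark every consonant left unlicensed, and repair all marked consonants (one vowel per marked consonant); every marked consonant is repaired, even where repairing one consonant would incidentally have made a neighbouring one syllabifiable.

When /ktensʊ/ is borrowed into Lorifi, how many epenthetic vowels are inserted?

After substitution the input is /jtensʊ/.
The unsyllabifiable consonants are /j/; each receives one epenthetic vowel.

1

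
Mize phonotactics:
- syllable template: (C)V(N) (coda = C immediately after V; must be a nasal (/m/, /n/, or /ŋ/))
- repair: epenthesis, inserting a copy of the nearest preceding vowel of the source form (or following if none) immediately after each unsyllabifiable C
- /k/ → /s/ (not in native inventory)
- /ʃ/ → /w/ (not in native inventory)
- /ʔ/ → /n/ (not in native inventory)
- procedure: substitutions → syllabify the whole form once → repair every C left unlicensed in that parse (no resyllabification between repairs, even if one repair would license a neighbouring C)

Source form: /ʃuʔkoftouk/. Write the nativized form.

wunsofotousu

Substitution: /ʃ/ → /w/, /ʔ/ → /n/, /k/ → /s/, giving /wunsoftous/.
The consonants /f/, /s/ cannot be parsed into a legal (C)V(N) syllable (only a nasal (/m/, /n/, or /ŋ/) is licensed in coda position; onsets are limited to one consonant).
Epenthesis after each stranded consonant: /f/ → /fo/, /s/ → /su/.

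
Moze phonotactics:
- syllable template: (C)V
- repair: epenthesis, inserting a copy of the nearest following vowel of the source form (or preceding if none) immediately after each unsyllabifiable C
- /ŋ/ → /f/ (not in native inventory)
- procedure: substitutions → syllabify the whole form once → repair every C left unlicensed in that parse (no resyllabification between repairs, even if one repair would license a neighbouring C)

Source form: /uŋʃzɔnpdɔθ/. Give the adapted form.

ufɔʃɔzɔnɔpɔdɔθɔ

Substitution: /ŋ/ → /f/, giving /ufʃzɔnpdɔθ/.
The consonants /f/, /ʃ/, /n/, /p/, /θ/ cannot be parsed into a legal (C)V syllable (no codas are permitted; onsets are limited to one consonant).
Epenthesis after each stranded consonant: /f/ → /fɔ/, /ʃ/ → /ʃɔ/, /n/ → /nɔ/, /p/ → /pɔ/, /θ/ → /θɔ/.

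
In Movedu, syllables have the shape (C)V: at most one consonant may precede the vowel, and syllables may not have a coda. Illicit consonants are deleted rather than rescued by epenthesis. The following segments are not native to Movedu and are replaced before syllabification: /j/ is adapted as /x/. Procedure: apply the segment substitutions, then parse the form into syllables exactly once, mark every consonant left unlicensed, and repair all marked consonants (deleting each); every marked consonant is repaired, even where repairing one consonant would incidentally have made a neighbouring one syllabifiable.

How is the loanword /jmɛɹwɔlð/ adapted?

Substitution: /j/ → /x/, giving /xmɛɹwɔlð/.
Syllabifying with onset maximization leaves /x/, /ɹ/, /l/, /ð/ stranded (no codas are permitted; onsets are limited to one consonant).
Deleting the stranded consonants removes /x/, /ɹ/, /l/, /ð/.

mɛwɔ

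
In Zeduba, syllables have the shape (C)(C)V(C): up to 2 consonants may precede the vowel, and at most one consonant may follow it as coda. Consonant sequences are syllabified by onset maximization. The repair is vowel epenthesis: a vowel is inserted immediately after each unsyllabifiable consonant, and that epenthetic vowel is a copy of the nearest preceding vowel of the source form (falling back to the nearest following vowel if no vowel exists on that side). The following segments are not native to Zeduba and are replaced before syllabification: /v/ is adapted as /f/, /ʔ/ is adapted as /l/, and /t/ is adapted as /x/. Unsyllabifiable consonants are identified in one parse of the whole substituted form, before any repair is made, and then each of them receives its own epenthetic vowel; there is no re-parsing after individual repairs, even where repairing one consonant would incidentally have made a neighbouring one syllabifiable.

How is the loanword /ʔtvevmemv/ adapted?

lexfefmemfe

Substitution: /ʔ/ → /l/, /t/ → /x/, /v/ → /f/, giving /lxfefmemf/.
Under (C)(C)V(C), the unsyllabifiable consonants are /l/, /f/ (at most one coda consonant is licensed; onsets may contain at most 2 consonants).
Each unlicensed consonant becomes the onset of a new syllable: /l/ → /le/, /f/ → /fe/.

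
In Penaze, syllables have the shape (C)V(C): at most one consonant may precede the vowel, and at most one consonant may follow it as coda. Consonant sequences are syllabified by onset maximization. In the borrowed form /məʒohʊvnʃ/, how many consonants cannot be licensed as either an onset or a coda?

Under (C)V(C), the unsyllabifiable consonants are /n/, /ʃ/ (at most one coda consonant is licensed; onsets are limited to one consonant).

2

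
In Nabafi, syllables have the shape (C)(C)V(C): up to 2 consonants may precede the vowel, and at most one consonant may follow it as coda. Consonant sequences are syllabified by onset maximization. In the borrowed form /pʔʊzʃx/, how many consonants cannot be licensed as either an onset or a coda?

2

The consonants /ʃ/, /x/ cannot be parsed into a legal (C)(C)V(C) syllable (at most one coda consonant is licensed; onsets may contain at most 2 consonants).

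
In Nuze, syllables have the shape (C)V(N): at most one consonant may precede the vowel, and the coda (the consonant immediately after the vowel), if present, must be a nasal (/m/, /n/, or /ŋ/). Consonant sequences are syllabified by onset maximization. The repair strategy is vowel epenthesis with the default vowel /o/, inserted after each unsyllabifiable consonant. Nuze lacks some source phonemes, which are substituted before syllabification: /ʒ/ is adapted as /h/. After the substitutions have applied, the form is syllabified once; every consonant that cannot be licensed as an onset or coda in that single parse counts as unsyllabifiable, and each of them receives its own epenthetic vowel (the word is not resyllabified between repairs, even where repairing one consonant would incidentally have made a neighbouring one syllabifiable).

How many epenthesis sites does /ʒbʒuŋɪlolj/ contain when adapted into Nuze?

4

After substitution the input is /hbhuŋɪlolj/.
The unsyllabifiable consonants are /h/, /b/, /l/, /j/; each receives one epenthetic vowel.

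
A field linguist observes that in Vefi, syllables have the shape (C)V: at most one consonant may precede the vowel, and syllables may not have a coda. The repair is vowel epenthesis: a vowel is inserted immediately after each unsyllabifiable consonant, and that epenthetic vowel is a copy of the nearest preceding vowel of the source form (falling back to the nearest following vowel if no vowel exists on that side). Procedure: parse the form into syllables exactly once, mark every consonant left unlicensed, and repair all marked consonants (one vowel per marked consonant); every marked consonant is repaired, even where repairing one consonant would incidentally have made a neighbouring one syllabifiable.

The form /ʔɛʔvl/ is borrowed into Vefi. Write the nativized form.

ʔɛʔɛvɛlɛ

Under (C)V, the unsyllabifiable consonants are /ʔ/, /v/, /l/ (no codas are permitted; onsets are limited to one consonant).
Inserting the epenthetic vowel yields /ʔ/ → /ʔɛ/, /v/ → /vɛ/, /l/ → /lɛ/.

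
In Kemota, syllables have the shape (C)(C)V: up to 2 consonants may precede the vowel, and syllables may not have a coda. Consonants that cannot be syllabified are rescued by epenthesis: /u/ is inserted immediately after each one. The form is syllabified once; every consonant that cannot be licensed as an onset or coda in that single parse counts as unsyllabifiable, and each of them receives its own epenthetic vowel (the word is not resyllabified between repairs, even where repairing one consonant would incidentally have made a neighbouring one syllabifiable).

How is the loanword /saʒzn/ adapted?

The consonants /ʒ/, /z/, /n/ cannot be parsed into a legal (C)(C)V syllable (no codas are permitted; onsets may contain at most 2 consonants).
Inserting the epenthetic vowel yields /ʒ/ → /ʒu/, /z/ → /zu/, /n/ → /nu/.

saʒuzunu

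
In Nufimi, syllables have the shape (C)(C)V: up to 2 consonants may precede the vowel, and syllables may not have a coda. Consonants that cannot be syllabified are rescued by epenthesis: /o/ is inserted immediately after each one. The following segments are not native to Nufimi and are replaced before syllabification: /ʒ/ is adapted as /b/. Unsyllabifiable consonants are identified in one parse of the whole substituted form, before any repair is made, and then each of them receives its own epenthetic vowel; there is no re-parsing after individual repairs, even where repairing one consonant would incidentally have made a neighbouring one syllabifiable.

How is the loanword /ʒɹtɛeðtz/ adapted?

Substitution: /ʒ/ → /b/, giving /bɹtɛeðtz/.
The consonants /b/, /ð/, /t/, /z/ cannot be parsed into a legal (C)(C)V syllable (no codas are permitted; onsets may contain at most 2 consonants).
Each unlicensed consonant becomes the onset of a new syllable: /b/ → /bo/, /ð/ → /ðo/, /t/ → /to/, /z/ → /zo/.

boɹtɛeðotozo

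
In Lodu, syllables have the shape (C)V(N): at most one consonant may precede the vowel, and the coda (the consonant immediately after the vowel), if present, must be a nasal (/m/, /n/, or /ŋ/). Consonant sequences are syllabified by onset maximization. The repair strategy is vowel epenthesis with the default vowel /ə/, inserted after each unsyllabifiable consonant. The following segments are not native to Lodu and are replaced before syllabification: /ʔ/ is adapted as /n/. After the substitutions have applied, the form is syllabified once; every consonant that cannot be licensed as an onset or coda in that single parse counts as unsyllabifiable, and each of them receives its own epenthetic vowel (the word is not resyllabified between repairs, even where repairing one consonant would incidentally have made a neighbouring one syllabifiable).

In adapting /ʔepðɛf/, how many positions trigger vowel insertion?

After substitution the input is /nepðɛf/.
The unsyllabifiable consonants are /p/, /f/; each receives one epenthetic vowel.

2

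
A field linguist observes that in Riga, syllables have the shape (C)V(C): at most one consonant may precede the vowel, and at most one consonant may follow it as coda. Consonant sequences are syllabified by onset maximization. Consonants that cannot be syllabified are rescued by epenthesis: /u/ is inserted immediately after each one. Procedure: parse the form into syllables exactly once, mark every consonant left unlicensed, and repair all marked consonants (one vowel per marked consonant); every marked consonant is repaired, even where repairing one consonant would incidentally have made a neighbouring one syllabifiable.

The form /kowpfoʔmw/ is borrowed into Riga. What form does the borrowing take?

Under (C)V(C), the unsyllabifiable consonants are /p/, /m/, /w/ (at most one coda consonant is licensed; onsets are limited to one consonant).
Epenthesis after each stranded consonant: /p/ → /pu/, /m/ → /mu/, /w/ → /wu/.

kowpufoʔmuwu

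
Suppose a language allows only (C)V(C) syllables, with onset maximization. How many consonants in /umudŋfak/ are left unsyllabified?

The consonants /ŋ/ cannot be parsed into a legal (C)V(C) syllable (at most one coda consonant is licensed; onsets are limited to one consonant).

1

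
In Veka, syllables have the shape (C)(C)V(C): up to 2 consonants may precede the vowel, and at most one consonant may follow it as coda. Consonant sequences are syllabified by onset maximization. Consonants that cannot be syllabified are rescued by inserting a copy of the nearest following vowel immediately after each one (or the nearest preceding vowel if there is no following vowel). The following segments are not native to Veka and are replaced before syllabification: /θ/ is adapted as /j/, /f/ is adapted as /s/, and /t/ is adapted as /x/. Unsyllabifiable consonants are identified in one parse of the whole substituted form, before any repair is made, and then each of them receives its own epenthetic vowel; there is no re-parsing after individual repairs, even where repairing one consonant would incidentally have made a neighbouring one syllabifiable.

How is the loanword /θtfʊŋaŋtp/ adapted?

jʊxsʊŋaŋxapa

Substitution: /θ/ → /j/, /t/ → /x/, /f/ → /s/, giving /jxsʊŋaŋxp/.
Syllabifying with onset maximization leaves /j/, /x/, /p/ stranded (at most one coda consonant is licensed; onsets may contain at most 2 consonants).
Inserting the epenthetic vowel yields /j/ → /jʊ/, /x/ → /xa/, /p/ → /pa/.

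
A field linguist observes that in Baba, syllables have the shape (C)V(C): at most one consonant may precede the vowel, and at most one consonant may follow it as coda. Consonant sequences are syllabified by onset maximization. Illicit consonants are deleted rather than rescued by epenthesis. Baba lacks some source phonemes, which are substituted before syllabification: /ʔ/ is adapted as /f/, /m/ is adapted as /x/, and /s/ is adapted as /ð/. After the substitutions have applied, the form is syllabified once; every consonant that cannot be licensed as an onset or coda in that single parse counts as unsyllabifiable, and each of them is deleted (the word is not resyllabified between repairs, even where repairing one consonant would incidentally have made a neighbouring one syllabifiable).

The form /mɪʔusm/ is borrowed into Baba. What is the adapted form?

xɪfuð

Substitution: /m/ → /x/, /ʔ/ → /f/, /s/ → /ð/, giving /xɪfuðx/.
Under (C)V(C), the unsyllabifiable consonants are /x/ (at most one coda consonant is licensed; onsets are limited to one consonant).
Each unlicensed consonant is deleted: /x/.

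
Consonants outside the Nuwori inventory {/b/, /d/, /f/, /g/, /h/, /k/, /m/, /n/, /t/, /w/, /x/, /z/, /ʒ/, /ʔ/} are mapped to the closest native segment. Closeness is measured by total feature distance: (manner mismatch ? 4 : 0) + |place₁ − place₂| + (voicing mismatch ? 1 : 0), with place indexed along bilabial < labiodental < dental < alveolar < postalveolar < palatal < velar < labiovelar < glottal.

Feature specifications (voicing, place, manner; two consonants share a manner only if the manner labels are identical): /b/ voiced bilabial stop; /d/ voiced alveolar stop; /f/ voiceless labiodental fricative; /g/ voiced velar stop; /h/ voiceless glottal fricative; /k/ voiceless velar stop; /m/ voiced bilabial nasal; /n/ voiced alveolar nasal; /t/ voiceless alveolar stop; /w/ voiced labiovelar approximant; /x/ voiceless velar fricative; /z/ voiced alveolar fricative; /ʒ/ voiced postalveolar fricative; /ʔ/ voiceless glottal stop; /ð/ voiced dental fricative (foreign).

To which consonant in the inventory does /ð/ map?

/z/ is closest: same manner (fricative), place distance 1 (dental→alveolar), same voicing; total 1. Next closest is /f/ at distance 2.

z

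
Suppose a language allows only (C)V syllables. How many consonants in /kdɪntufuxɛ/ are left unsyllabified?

Syllabifying with onset maximization leaves /k/, /n/ stranded (no codas are permitted; onsets are limited to one consonant).

2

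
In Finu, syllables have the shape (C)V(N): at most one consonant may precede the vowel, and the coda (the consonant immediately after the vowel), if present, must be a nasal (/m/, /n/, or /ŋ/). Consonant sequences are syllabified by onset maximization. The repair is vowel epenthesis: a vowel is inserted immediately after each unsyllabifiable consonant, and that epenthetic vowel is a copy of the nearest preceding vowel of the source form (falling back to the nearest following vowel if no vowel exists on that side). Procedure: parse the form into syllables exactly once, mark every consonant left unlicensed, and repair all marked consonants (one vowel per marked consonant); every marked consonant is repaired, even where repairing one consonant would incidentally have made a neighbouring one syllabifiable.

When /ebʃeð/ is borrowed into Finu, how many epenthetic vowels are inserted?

The unsyllabifiable consonants are /b/, /ð/; each receives one epenthetic vowel.

2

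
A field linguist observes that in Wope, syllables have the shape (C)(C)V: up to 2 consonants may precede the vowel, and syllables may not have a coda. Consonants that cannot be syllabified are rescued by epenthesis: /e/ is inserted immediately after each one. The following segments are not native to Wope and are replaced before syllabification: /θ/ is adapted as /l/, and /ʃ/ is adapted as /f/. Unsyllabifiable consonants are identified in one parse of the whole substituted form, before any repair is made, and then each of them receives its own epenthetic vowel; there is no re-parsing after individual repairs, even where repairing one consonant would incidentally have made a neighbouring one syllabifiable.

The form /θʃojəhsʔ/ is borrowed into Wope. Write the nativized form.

lfojəheseʔe

Substitution: /θ/ → /l/, /ʃ/ → /f/, giving /lfojəhsʔ/.
Syllabifying with onset maximization leaves /h/, /s/, /ʔ/ stranded (no codas are permitted; onsets may contain at most 2 consonants).
Each unlicensed consonant becomes the onset of a new syllable: /h/ → /he/, /s/ → /se/, /ʔ/ → /ʔe/.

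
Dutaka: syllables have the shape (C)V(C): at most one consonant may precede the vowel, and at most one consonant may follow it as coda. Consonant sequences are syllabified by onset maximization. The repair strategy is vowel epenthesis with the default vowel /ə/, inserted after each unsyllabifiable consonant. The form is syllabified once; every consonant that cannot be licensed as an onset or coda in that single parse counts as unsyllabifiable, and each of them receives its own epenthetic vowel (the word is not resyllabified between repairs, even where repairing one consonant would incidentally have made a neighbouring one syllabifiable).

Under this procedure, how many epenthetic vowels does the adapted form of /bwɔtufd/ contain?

The unsyllabifiable consonants are /b/, /d/; each receives one epenthetic vowel.

2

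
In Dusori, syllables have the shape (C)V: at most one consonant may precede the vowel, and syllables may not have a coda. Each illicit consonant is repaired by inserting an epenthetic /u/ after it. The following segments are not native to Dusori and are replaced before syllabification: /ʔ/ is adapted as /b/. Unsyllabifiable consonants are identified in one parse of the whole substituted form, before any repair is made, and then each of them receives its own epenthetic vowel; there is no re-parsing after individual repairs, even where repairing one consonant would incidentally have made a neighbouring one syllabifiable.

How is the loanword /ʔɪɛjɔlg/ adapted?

bɪɛjɔlugu

Substitution: /ʔ/ → /b/, giving /bɪɛjɔlg/.
The consonants /l/, /g/ cannot be parsed into a legal (C)V syllable (no codas are permitted; onsets are limited to one consonant).
Epenthesis after each stranded consonant: /l/ → /lu/, /g/ → /gu/.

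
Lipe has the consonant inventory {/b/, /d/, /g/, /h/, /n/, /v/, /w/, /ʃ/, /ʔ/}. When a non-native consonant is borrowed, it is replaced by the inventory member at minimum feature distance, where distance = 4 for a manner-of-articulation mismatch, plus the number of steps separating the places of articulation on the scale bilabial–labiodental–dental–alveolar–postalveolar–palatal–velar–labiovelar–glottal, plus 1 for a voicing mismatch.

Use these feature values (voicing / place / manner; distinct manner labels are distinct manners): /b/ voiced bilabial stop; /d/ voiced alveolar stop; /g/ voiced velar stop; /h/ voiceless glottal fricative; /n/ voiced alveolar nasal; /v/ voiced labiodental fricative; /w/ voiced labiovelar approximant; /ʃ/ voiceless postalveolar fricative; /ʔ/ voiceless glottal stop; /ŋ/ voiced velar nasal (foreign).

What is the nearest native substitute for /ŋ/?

n

/n/ is closest: same manner (nasal), place distance 3 (velar→alveolar), same voicing; total 3. Next closest is /g/ at distance 4.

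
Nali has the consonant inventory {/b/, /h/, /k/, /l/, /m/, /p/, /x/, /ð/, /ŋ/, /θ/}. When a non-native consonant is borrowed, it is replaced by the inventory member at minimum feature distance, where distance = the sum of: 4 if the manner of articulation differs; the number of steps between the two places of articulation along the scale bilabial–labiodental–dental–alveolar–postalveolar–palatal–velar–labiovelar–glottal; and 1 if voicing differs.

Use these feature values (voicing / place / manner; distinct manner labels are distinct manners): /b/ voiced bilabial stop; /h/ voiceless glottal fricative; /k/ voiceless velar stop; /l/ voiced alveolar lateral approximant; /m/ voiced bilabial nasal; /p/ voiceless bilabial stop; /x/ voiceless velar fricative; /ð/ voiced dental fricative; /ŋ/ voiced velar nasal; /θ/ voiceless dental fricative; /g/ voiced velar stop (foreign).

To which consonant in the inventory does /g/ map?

/k/ is closest: same manner (stop), place distance 0 (velar→velar), voicing differs (+1); total 1. Next closest is /ŋ/ at distance 4.

k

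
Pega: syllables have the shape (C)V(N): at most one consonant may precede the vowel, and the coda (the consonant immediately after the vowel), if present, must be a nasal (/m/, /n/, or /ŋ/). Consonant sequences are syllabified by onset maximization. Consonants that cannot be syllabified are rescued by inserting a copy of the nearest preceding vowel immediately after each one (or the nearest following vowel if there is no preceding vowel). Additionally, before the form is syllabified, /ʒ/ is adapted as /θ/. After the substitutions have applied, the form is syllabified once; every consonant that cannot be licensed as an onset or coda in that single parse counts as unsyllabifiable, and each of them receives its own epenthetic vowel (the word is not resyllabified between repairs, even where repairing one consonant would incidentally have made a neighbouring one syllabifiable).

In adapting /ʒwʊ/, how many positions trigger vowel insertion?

After substitution the input is /θwʊ/.
The unsyllabifiable consonants are /θ/; each receives one epenthetic vowel.

1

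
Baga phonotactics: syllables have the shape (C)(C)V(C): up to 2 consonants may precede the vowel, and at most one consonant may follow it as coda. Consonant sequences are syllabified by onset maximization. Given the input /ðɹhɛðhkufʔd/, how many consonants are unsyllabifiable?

Syllabifying with onset maximization leaves /ð/, /ʔ/, /d/ stranded (at most one coda consonant is licensed; onsets may contain at most 2 consonants).

3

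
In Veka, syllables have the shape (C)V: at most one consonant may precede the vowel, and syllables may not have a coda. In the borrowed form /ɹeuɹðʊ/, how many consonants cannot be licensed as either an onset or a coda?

1

Syllabifying with onset maximization leaves /ɹ/ stranded (no codas are permitted; onsets are limited to one consonant).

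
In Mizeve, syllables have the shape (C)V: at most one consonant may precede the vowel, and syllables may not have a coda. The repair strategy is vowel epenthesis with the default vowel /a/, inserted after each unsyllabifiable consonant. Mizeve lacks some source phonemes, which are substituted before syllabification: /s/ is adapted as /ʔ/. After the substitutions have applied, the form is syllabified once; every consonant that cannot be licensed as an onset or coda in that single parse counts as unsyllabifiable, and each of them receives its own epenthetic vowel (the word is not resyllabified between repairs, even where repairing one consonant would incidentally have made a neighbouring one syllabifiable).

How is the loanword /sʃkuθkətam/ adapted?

Substitution: /s/ → /ʔ/, giving /ʔʃkuθkətam/.
Under (C)V, the unsyllabifiable consonants are /ʔ/, /ʃ/, /θ/, /m/ (no codas are permitted; onsets are limited to one consonant).
Epenthesis after each stranded consonant: /ʔ/ → /ʔa/, /ʃ/ → /ʃa/, /θ/ → /θa/, /m/ → /ma/.

ʔaʃakuθakətama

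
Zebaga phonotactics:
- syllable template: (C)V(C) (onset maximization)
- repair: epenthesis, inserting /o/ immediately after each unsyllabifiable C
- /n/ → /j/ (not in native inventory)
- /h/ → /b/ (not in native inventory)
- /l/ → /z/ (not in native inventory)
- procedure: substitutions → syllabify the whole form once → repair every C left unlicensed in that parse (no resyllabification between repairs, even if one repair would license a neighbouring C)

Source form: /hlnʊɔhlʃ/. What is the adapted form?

bozojʊɔbzoʃo

Substitution: /h/ → /b/, /l/ → /z/, /n/ → /j/, giving /bzjʊɔbzʃ/.
Under (C)V(C), the unsyllabifiable consonants are /b/, /z/, /z/, /ʃ/ (at most one coda consonant is licensed; onsets are limited to one consonant).
Inserting the epenthetic vowel yields /b/ → /bo/, /z/ → /zo/, /z/ → /zo/, /ʃ/ → /ʃo/.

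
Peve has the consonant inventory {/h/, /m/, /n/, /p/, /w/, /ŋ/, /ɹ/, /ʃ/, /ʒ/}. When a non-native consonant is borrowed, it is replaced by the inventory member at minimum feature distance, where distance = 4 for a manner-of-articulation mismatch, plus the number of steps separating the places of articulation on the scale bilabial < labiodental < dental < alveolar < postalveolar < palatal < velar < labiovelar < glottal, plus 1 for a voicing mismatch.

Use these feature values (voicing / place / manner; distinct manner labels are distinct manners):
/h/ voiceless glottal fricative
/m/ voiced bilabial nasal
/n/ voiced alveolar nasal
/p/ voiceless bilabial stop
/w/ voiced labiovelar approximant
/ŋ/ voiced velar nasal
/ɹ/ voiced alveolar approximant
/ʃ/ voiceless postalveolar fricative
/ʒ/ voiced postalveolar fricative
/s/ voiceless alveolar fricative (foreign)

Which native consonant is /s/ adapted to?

/ʃ/ is closest: same manner (fricative), place distance 1 (alveolar→postalveolar), same voicing; total 1. Next closest is /ʒ/ at distance 2.

ʃ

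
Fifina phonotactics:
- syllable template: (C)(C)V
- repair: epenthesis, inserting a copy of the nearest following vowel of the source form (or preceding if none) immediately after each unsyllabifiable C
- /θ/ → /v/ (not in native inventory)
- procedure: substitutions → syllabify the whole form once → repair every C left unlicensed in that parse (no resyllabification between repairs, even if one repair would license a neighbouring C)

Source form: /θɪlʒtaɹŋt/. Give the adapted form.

vɪlaʒtaɹaŋata

Substitution: /θ/ → /v/, giving /vɪlʒtaɹŋt/.
The consonants /l/, /ɹ/, /ŋ/, /t/ cannot be parsed into a legal (C)(C)V syllable (no codas are permitted; onsets may contain at most 2 consonants).
Epenthesis after each stranded consonant: /l/ → /la/, /ɹ/ → /ɹa/, /ŋ/ → /ŋa/, /t/ → /ta/.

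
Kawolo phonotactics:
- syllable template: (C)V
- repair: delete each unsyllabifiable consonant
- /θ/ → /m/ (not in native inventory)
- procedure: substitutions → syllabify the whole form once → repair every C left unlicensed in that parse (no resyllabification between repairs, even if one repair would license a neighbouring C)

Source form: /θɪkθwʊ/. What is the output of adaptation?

mɪwʊ

Substitution: /θ/ → /m/, giving /mɪkmwʊ/.
The consonants /k/, /m/ cannot be parsed into a legal (C)V syllable (no codas are permitted; onsets are limited to one consonant).
Deletion applies to /k/, /m/.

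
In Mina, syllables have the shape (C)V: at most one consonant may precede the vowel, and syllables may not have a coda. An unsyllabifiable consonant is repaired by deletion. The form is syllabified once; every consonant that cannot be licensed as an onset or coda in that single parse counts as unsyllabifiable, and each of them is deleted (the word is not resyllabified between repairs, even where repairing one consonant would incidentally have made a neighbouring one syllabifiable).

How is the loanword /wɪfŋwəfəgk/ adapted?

Syllabifying with onset maximization leaves /f/, /ŋ/, /g/, /k/ stranded (no codas are permitted; onsets are limited to one consonant).
Deleting the stranded consonants removes /f/, /ŋ/, /g/, /k/.

wɪwəfə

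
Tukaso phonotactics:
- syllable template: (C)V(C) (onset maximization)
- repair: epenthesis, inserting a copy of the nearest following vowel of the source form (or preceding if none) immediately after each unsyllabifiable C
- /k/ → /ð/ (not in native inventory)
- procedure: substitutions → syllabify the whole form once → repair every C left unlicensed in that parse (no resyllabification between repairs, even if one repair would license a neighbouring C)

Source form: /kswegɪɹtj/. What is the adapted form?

Substitution: /k/ → /ð/, giving /ðswegɪɹtj/.
The consonants /ð/, /s/, /t/, /j/ cannot be parsed into a legal (C)V(C) syllable (at most one coda consonant is licensed; onsets are limited to one consonant).
Each unlicensed consonant becomes the onset of a new syllable: /ð/ → /ðe/, /s/ → /se/, /t/ → /tɪ/, /j/ → /jɪ/.

ðesewegɪɹtɪjɪ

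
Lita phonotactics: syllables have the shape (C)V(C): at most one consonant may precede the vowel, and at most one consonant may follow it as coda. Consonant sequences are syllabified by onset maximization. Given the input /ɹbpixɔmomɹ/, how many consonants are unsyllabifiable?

3

Under (C)V(C), the unsyllabifiable consonants are /ɹ/, /b/, /ɹ/ (at most one coda consonant is licensed; onsets are limited to one consonant).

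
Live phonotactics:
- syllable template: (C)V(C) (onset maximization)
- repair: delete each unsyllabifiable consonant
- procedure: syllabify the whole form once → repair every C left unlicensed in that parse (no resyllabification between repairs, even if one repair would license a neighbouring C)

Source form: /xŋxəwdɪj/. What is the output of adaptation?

xəwdɪj

Syllabifying with onset maximization leaves /x/, /ŋ/ stranded (at most one coda consonant is licensed; onsets are limited to one consonant).
Deletion applies to /x/, /ŋ/.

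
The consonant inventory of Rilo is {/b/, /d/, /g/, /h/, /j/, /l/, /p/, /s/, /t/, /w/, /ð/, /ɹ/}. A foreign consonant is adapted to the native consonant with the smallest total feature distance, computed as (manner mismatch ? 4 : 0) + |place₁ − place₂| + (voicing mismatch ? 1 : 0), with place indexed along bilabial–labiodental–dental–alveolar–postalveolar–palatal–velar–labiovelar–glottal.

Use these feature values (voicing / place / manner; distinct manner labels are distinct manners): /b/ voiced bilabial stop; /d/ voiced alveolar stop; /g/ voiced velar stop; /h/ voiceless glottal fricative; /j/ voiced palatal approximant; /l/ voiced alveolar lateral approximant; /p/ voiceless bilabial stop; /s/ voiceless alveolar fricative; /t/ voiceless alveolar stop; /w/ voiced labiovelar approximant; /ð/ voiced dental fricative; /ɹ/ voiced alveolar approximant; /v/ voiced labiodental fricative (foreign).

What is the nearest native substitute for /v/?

ð

/ð/ is closest: same manner (fricative), place distance 1 (labiodental→dental), same voicing; total 1. Next closest is /s/ at distance 3.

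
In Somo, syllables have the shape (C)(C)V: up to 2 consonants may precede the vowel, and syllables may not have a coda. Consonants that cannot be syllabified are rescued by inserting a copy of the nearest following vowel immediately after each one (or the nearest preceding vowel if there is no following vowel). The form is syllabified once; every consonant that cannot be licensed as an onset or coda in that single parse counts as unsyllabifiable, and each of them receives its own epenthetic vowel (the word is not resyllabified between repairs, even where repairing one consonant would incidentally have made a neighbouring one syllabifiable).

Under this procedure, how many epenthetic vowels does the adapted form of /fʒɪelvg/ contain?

3

The unsyllabifiable consonants are /l/, /v/, /g/; each receives one epenthetic vowel.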